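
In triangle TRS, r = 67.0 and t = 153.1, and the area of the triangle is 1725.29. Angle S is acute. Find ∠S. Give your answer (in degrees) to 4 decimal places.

From area = ½·t·r·sin S, we get sin S = 2·area/(t·r) ≈ 0.33639.
Taking the acute solution, ∠S ≈ 19.66°.

19.6570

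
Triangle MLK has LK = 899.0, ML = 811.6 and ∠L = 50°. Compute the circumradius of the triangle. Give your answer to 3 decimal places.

By the law of cosines, KM² = ML² + LK² − 2·ML·LK·cos L = 5.289e+05, so KM ≈ 727.26.
Area = ½·ML·LK·sin L ≈ 2.7946e+05.
Circumradius = KM/(2 sin L) ≈ 474.68.

R ≈ 474.684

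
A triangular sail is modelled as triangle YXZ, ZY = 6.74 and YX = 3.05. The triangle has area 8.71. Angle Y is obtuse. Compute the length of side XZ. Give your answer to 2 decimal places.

8.75

From area = ½·ZY·YX·sin Y, we get sin Y = 2·area/(ZY·YX) ≈ 0.84740.
Taking the obtuse solution, ∠Y ≈ 122.07°.
Law of cosines then gives XZ ≈ 8.7498.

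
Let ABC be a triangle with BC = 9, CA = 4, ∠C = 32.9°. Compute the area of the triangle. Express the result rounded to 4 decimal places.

Area = ½·BC·CA·sin C ≈ 9.7771.

area ≈ 9.7771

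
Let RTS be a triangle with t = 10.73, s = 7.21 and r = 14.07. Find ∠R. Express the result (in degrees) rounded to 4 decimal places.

101.5001

By the law of cosines, cos R = (t² + s² − r²) / (2·t·s) ≈ -0.19937, so ∠R ≈ 101.50°.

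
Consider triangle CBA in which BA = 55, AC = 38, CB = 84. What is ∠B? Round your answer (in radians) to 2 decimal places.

By the law of cosines, cos B = (CB² + BA² − AC²) / (2·CB·BA) ≈ 0.93474, so ∠B ≈ 0.363 rad.

0.36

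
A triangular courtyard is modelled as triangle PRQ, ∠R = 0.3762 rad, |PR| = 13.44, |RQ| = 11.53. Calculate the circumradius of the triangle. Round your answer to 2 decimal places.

6.85

By the law of cosines, |QP|² = |PR|² + |RQ|² − 2·|PR|·|RQ|·cos R = 25.322, so |QP| ≈ 5.0321.
Area = ½·|PR|·|RQ|·sin R ≈ 28.466.
Circumradius = |QP|/(2 sin R) ≈ 6.8485.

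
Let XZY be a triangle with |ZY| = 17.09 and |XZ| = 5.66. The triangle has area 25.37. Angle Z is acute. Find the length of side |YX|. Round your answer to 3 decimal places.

From area = ½·|XZ|·|ZY|·sin Z, we get sin Z = 2·area/(|XZ|·|ZY|) ≈ 0.52456.
Taking the acute solution, ∠Z ≈ 31.64°.
Law of cosines then gives |YX| ≈ 12.625.

12.625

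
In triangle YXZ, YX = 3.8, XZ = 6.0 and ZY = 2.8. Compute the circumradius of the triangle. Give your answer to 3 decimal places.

By the law of cosines, cos Y = (ZY² + YX² − XZ²) / (2·ZY·YX) ≈ -0.64474, so ∠Y ≈ 130.15°.
Circumradius = XZ/(2 sin Y) ≈ 3.9246.

R ≈ 3.925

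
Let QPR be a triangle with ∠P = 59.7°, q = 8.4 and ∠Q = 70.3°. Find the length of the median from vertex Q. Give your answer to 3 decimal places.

The third angle is ∠R = 180° − ∠Q − ∠P = 50.00°.
Law of sines: p = q·sin P/sin Q ≈ 7.7034.
Law of sines: r = q·sin R/sin Q ≈ 6.8348.
Median from Q: ½√(2·p² + 2·r² − q²) ≈ 5.9488.

m_Q ≈ 5.949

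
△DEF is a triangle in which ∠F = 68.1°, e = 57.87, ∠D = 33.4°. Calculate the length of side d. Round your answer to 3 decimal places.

The third angle is ∠E = 180° − ∠F − ∠D = 78.50°.
Law of sines: d = e·sin D/sin E ≈ 32.509.

32.509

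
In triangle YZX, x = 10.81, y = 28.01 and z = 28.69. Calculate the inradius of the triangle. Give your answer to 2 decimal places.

Semiperimeter s = (28.01 + 28.69 + 10.81)/2 = 33.755.
Heron's formula: area = √(33.755·5.745·5.065·22.945) ≈ 150.12.
Inradius = area/s = 150.12/33.755 ≈ 4.4474.

r ≈ 4.45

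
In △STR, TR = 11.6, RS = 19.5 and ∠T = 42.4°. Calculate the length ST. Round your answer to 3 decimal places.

26.429

Law of sines: sin S = TR·sin T/RS ≈ 0.40112.
Since RS ≥ TR, only the acute value applies: ∠S ≈ 23.65°.
Then ∠R = 180° − ∠T − ∠S ≈ 113.95°.
Law of sines gives ST = RS·sin R/sin T ≈ 26.429.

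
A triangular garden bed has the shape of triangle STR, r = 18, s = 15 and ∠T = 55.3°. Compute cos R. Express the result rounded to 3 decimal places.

cos R ≈ 0.306

By the law of cosines, t² = r² + s² − 2·r·s·cos T = 241.59, so t ≈ 15.543.
Law of cosines again: cos R = (s² + t² − r²)/(2·s·t) ≈ 0.30579, so ∠R ≈ 72.19°.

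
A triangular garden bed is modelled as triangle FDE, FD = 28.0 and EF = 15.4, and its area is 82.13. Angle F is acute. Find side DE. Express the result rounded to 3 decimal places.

14.959

From area = ½·EF·FD·sin F, we get sin F = 2·area/(EF·FD) ≈ 0.38094.
Taking the acute solution, ∠F ≈ 0.3908 rad.
Law of cosines then gives DE ≈ 14.959.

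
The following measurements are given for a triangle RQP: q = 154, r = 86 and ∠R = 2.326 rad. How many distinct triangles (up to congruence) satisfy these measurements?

0

q·sin R = 154·sin(2.326 rad) ≈ 112.1.
Since ∠R is not acute, a triangle exists only if r > q; here r ≤ q, so there is no triangle.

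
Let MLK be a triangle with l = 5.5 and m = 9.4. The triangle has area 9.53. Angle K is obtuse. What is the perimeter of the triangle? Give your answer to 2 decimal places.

From area = ½·m·l·sin K, we get sin K = 2·area/(m·l) ≈ 0.36867.
Taking the obtuse solution, ∠K ≈ 158.37°.
Law of cosines then gives k ≈ 14.654.
Perimeter = 9.4 + 5.5 + 14.654 = 29.554.

perimeter ≈ 29.55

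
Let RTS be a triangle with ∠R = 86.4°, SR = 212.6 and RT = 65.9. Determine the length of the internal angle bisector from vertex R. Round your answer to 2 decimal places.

By the law of cosines, TS² = SR² + RT² − 2·SR·RT·cos R = 47782, so TS ≈ 218.59.
The bisector from R has length 2·SR·RT·cos(∠R/2)/(SR+RT) ≈ 73.344.

73.34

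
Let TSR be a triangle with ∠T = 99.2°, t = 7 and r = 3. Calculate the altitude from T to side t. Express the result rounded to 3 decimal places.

h_T ≈ 2.480

Law of sines: sin R = r·sin T/t ≈ 0.42306.
Since t ≥ r, only the acute value applies: ∠R ≈ 25.03°.
Then ∠S = 180° − ∠T − ∠R ≈ 55.77°.
Law of sines gives s = t·sin S/sin T ≈ 5.8631.
Area = ½·t·r·sin S ≈ 8.6815.
The altitude from T has length 2·area/t ≈ 2.4804.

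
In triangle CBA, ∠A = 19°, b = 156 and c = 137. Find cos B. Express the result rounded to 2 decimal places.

cos B ≈ -0.20

By the law of cosines, a² = c² + b² − 2·c·b·cos A = 2689.8, so a ≈ 51.863.
Law of cosines again: cos B = (a² + c² − b²)/(2·a·c) ≈ -0.20247, so ∠B ≈ 101.68°.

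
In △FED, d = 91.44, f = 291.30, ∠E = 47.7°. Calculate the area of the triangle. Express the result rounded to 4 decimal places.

area ≈ 9850.5815

Area = ½·d·f·sin E ≈ 9850.6.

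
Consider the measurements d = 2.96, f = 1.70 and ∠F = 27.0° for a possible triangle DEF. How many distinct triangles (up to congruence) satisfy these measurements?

d·sin F = 2.96·sin(27.0°) ≈ 1.344.
Since d sin F < f < d (1.344 < 1.70 < 2.96), two triangles exist.

2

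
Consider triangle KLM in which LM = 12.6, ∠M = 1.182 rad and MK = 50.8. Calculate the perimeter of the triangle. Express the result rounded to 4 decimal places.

perimeter ≈ 110.8776

By the law of cosines, KL² = LM² + MK² − 2·LM·MK·cos M = 2254.1, so KL ≈ 47.478.
Semiperimeter s = (12.6+50.8+47.478)/2 = 55.439.
Perimeter = 12.6 + 50.8 + 47.478 = 110.88.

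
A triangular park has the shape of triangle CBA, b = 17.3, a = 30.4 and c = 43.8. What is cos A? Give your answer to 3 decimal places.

By the law of cosines, cos A = (c² + b² − a²) / (2·c·b) ≈ 0.85357, so ∠A ≈ 31.40°.

cos A ≈ 0.854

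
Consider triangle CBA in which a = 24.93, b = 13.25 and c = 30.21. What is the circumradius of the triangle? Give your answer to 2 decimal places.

15.34

By the law of cosines, cos C = (b² + a² − c²) / (2·b·a) ≈ -0.17495, so ∠C ≈ 1.747 rad.
Circumradius = c/(2 sin C) ≈ 15.342.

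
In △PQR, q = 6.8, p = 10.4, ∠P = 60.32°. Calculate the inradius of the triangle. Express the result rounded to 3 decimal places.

2.419

Law of sines: sin Q = q·sin P/p ≈ 0.56806.
Since p ≥ q, only the acute value applies: ∠Q ≈ 34.62°.
Then ∠R = 180° − ∠P − ∠Q ≈ 85.06°.
Law of sines gives r = p·sin R/sin P ≈ 11.926.
Area = ½·p·q·sin R ≈ 35.229.
Semiperimeter s = (10.4+6.8+11.926)/2 = 14.563.
Inradius = area/s = 35.229/14.563 ≈ 2.4191.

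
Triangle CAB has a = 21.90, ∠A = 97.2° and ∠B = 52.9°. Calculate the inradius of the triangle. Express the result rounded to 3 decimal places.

The third angle is ∠C = 180° − ∠A − ∠B = 29.90°.
Law of sines: c = a·sin C/sin A ≈ 11.004.
Law of sines: b = a·sin B/sin A ≈ 17.606.
Area = ½·a·c·sin B ≈ 96.101.
Semiperimeter s = (11.004+21.9+17.606)/2 = 25.255.
Inradius = area/s = 96.101/25.255 ≈ 3.8053.

r ≈ 3.805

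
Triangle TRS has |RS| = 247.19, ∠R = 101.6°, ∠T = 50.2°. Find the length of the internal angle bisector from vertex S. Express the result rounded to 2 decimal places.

268.72

The third angle is ∠S = 180° − ∠T − ∠R = 28.20°.
Law of sines: |ST| = |RS|·sin R/sin T ≈ 315.17.
Law of sines: |TR| = |RS|·sin S/sin T ≈ 152.04.
The bisector from S has length 2·|RS|·|ST|·cos(∠S/2)/(|RS|+|ST|) ≈ 268.72.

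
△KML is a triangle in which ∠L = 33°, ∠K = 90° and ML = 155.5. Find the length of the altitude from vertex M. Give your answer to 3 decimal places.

The third angle is ∠M = 180° − ∠L − ∠K = 57.00°.
Law of sines: LK = ML·sin M/sin K ≈ 130.41.
Law of sines: KM = ML·sin L/sin K ≈ 84.691.
Area = ½·ML·LK·sin L ≈ 5522.4.
The altitude from M has length 2·area/LK ≈ 84.691.

h_M ≈ 84.691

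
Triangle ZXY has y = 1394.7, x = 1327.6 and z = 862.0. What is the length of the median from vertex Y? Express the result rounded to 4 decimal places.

Median from Y: ½√(2·z² + 2·x² − y²) ≈ 875.49.

875.4918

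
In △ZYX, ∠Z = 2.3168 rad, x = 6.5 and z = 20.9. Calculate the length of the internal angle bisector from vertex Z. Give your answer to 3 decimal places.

Law of sines: sin X = x·sin Z/z ≈ 0.22840.
Since z ≥ x, only the acute value applies: ∠X ≈ 0.2304 rad.
Then ∠Y = π − ∠Z − ∠X ≈ 0.5944 rad.
Law of sines gives y = z·sin Y/sin Z ≈ 15.936.
The bisector from Z has length 2·y·x·cos(∠Z/2)/(y+x) ≈ 3.7009.

t_Z ≈ 3.701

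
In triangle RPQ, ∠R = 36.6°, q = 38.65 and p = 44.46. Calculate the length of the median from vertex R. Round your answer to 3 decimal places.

By the law of cosines, r² = p² + q² − 2·p·q·cos R = 711.42, so r ≈ 26.673.
Median from R: ½√(2·p² + 2·q² − r²) ≈ 39.464.

39.464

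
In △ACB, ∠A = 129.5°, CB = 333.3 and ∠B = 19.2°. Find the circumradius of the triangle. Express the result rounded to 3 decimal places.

The third angle is ∠C = 180° − ∠B − ∠A = 31.30°.
Law of sines: BA = CB·sin C/sin A ≈ 224.4.
Law of sines: AC = CB·sin B/sin A ≈ 142.05.
Circumradius = CB/(2 sin A) ≈ 215.97.

215.973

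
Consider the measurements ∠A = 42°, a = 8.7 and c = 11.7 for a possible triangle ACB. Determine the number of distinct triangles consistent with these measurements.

2

c·sin A = 11.7·sin(42°) ≈ 7.829.
Since c sin A < a < c (7.829 < 8.7 < 11.7), two triangles exist.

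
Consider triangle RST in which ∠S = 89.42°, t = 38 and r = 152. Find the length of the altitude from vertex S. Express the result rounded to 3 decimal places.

36.952

By the law of cosines, s² = t² + r² − 2·t·r·cos S = 24431, so s ≈ 156.3.
Area = ½·t·r·sin S ≈ 2887.9.
The altitude from S has length 2·area/s ≈ 36.952.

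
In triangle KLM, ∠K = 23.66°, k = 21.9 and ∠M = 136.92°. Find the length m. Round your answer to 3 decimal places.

37.273

The third angle is ∠L = 180° − ∠M − ∠K = 19.42°.
Law of sines: m = k·sin M/sin K ≈ 37.273.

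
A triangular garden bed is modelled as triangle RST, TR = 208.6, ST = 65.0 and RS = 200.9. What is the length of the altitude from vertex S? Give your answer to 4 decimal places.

62.5479

Semiperimeter s = (65 + 208.6 + 200.9)/2 = 237.25.
Heron's formula: area = √(237.25·172.25·28.65·36.35) ≈ 6523.7.
The altitude from S has length 2·area/TR ≈ 62.548.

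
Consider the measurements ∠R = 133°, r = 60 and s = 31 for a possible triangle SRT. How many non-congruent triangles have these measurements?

s·sin R = 31·sin(133°) ≈ 22.67.
Since ∠R is not acute, a triangle exists only if r > s; here r > s, so there is exactly one triangle.

1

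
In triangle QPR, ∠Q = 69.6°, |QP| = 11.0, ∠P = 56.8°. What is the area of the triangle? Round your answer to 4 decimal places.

The third angle is ∠R = 180° − ∠Q − ∠P = 53.60°.
Law of sines: |PR| = |QP|·sin Q/sin R ≈ 12.809.
Law of sines: |RQ| = |QP|·sin P/sin R ≈ 11.436.
Area = ½·|QP|·|PR|·sin P ≈ 58.951.

58.9509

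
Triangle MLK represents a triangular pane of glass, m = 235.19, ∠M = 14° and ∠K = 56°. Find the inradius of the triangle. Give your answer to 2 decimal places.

r ≈ 91.13

The third angle is ∠L = 180° − ∠K − ∠M = 110.00°.
Law of sines: l = m·sin L/sin M ≈ 913.54.
Law of sines: k = m·sin K/sin M ≈ 805.97.
Area = ½·m·l·sin K ≈ 89062.
Semiperimeter s = (235.19+913.54+805.97)/2 = 977.35.
Inradius = area/s = 89062/977.35 ≈ 91.126.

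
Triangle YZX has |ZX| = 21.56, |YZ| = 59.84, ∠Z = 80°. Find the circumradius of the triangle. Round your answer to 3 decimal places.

By the law of cosines, |XY|² = |YZ|² + |ZX|² − 2·|YZ|·|ZX|·cos Z = 3597.6, so |XY| ≈ 59.98.
Area = ½·|YZ|·|ZX|·sin Z ≈ 635.28.
Circumradius = |XY|/(2 sin Z) ≈ 30.453.

R ≈ 30.453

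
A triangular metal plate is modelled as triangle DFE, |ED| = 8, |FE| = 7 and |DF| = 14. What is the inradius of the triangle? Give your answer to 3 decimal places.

Semiperimeter s = (7 + 8 + 14)/2 = 14.5.
Heron's formula: area = √(14.5·7.5·6.5·0.5) ≈ 18.8.
Inradius = area/s = 18.8/14.5 ≈ 1.2965.

r ≈ 1.297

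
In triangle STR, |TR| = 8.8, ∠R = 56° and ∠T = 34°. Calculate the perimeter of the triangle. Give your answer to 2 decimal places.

The third angle is ∠S = 180° − ∠T − ∠R = 90.00°.
Law of sines: |RS| = |TR|·sin T/sin S ≈ 4.9209.
Law of sines: |ST| = |TR|·sin R/sin S ≈ 7.2955.
Semiperimeter s = (8.8+4.9209+7.2955)/2 = 10.508.
Perimeter = 8.8 + 4.9209 + 7.2955 = 21.016.

21.02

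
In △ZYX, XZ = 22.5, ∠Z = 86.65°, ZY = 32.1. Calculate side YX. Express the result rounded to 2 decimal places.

38.11

By the law of cosines, YX² = XZ² + ZY² − 2·XZ·ZY·cos Z = 1452.3, so YX ≈ 38.108.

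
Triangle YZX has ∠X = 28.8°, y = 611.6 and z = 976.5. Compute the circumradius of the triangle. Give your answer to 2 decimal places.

By the law of cosines, x² = y² + z² − 2·y·z·cos X = 2.809e+05, so x ≈ 530.
Area = ½·y·z·sin X ≈ 1.4386e+05.
Circumradius = x/(2 sin X) ≈ 550.07.

R ≈ 550.07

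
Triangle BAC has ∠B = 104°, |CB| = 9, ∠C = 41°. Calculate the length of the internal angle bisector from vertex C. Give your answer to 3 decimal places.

10.596

The third angle is ∠A = 180° − ∠C − ∠B = 35.00°.
Law of sines: |AC| = |CB|·sin B/sin A ≈ 15.225.
Law of sines: |BA| = |CB|·sin C/sin A ≈ 10.294.
The bisector from C has length 2·|AC|·|CB|·cos(∠C/2)/(|AC|+|CB|) ≈ 10.596.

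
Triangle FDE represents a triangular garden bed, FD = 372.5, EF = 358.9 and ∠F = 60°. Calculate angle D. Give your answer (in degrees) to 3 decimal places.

By the law of cosines, DE² = EF² + FD² − 2·EF·FD·cos F = 1.3388e+05, so DE ≈ 365.89.
Law of cosines again: cos D = (FD² + DE² − EF²)/(2·FD·DE) ≈ 0.52762, so ∠D ≈ 58.16°.

∠D ≈ 58.155°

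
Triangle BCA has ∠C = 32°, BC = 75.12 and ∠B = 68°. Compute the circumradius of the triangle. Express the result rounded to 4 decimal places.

The third angle is ∠A = 180° − ∠B − ∠C = 80.00°.
Law of sines: CA = BC·sin B/sin A ≈ 70.725.
Law of sines: AB = BC·sin C/sin A ≈ 40.422.
Circumradius = BC/(2 sin A) ≈ 38.139.

R ≈ 38.1394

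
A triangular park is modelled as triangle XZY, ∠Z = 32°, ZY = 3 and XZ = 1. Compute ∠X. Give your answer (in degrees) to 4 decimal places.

By the law of cosines, YX² = XZ² + ZY² − 2·XZ·ZY·cos Z = 4.9117, so YX ≈ 2.2162.
Law of cosines again: cos X = (YX² + XZ² − ZY²)/(2·YX·XZ) ≈ -0.69674, so ∠X ≈ 134.17°.

134.1661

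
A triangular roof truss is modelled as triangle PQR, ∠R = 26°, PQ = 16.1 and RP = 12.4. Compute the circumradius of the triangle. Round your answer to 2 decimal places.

Law of sines: sin Q = RP·sin R/PQ ≈ 0.33763.
Since PQ ≥ RP, only the acute value applies: ∠Q ≈ 19.73°.
Then ∠P = 180° − ∠R − ∠Q ≈ 134.27°.
Law of sines gives QR = PQ·sin P/sin R ≈ 26.3.
Circumradius = PQ/(2 sin R) ≈ 18.363.

18.36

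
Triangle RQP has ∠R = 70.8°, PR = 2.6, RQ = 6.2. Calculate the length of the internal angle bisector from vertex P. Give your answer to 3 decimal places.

By the law of cosines, QP² = PR² + RQ² − 2·PR·RQ·cos R = 34.597, so QP ≈ 5.882.
Law of cosines again: cos P = (QP² + PR² − RQ²)/(2·QP·PR) ≈ 0.09538, so ∠P ≈ 84.53°.
The bisector from P has length 2·QP·PR·cos(∠P/2)/(QP+PR) ≈ 2.6687.

t_P ≈ 2.669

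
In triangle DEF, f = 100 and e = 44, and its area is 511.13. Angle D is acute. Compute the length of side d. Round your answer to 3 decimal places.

From area = ½·e·f·sin D, we get sin D = 2·area/(e·f) ≈ 0.23233.
Taking the acute solution, ∠D ≈ 0.234 rad.
Law of cosines then gives d ≈ 58.11.

58.110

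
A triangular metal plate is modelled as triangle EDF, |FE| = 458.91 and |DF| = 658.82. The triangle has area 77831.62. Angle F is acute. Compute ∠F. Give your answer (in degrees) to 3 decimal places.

From area = ½·|DF|·|FE|·sin F, we get sin F = 2·area/(|DF|·|FE|) ≈ 0.51486.
Taking the acute solution, ∠F ≈ 30.99°.

30.988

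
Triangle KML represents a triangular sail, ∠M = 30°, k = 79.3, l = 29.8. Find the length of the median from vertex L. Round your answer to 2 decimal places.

66.81

By the law of cosines, m² = l² + k² − 2·l·k·cos M = 3083.5, so m ≈ 55.529.
Median from L: ½√(2·k² + 2·m² − l²) ≈ 66.813.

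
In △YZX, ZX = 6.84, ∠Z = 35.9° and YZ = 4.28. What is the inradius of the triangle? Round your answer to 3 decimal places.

r ≈ 1.120

By the law of cosines, XY² = YZ² + ZX² − 2·YZ·ZX·cos Z = 17.676, so XY ≈ 4.2043.
Area = ½·YZ·ZX·sin Z ≈ 8.5831.
Semiperimeter s = (6.84+4.2043+4.28)/2 = 7.6621.
Inradius = area/s = 8.5831/7.6621 ≈ 1.1202.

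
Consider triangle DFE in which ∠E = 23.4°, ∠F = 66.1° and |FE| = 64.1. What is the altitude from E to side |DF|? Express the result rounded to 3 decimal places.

The third angle is ∠D = 180° − ∠F − ∠E = 90.50°.
Law of sines: |ED| = |FE|·sin F/sin D ≈ 58.606.
Law of sines: |DF| = |FE|·sin E/sin D ≈ 25.458.
Area = ½·|FE|·|ED|·sin E ≈ 745.97.
The altitude from E has length 2·area/|DF| ≈ 58.604.

h_E ≈ 58.604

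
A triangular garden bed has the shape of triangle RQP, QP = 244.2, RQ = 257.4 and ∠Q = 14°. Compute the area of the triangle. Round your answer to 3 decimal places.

Area = ½·RQ·QP·sin Q ≈ 7603.3.

7603.252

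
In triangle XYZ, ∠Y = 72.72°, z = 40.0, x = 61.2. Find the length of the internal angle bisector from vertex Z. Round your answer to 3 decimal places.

t_Z ≈ 58.460

By the law of cosines, y² = z² + x² − 2·z·x·cos Y = 3891.1, so y ≈ 62.379.
Law of cosines again: cos Z = (x² + y² − z²)/(2·x·y) ≈ 0.79063, so ∠Z ≈ 37.76°.
The bisector from Z has length 2·x·y·cos(∠Z/2)/(x+y) ≈ 58.46.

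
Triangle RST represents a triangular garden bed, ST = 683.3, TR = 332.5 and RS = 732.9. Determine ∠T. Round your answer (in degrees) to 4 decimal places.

By the law of cosines, cos T = (ST² + TR² − RS²) / (2·ST·TR) ≈ 0.08872, so ∠T ≈ 84.91°.

∠T ≈ 84.9102°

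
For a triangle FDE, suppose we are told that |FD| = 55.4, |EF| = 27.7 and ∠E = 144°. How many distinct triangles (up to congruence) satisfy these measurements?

1

|EF|·sin E = 27.7·sin(144°) ≈ 16.28.
Since ∠E is not acute, a triangle exists only if |FD| > |EF|; here |FD| > |EF|, so there is exactly one triangle.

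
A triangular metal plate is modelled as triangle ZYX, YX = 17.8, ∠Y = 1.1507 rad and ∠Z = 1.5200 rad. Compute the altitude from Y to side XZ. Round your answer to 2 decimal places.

h_Y ≈ 8.08

The third angle is ∠X = π − ∠Z − ∠Y = 0.4709 rad.
Law of sines: XZ = YX·sin Y/sin Z ≈ 16.273.
Law of sines: ZY = YX·sin X/sin Z ≈ 8.086.
Area = ½·YX·XZ·sin X ≈ 65.708.
The altitude from Y has length 2·area/XZ ≈ 8.0755.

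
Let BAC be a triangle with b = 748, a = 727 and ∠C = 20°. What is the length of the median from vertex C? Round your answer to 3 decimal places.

By the law of cosines, c² = b² + a² − 2·b·a·cos C = 66031, so c ≈ 256.96.
Median from C: ½√(2·b² + 2·a² − c²) ≈ 726.3.

726.298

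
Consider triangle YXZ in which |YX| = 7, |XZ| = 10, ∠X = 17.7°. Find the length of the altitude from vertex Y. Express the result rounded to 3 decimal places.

h_Y ≈ 2.128

By the law of cosines, |ZY|² = |YX|² + |XZ|² − 2·|YX|·|XZ|·cos X = 15.627, so |ZY| ≈ 3.9531.
Area = ½·|YX|·|XZ|·sin X ≈ 10.641.
The altitude from Y has length 2·area/|XZ| ≈ 2.1282.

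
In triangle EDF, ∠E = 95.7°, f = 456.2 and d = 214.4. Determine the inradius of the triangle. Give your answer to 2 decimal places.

81.54

By the law of cosines, e² = d² + f² − 2·d·f·cos E = 2.7351e+05, so e ≈ 522.99.
Area = ½·d·f·sin E ≈ 48663.
Semiperimeter s = (522.99+214.4+456.2)/2 = 596.79.
Inradius = area/s = 48663/596.79 ≈ 81.541.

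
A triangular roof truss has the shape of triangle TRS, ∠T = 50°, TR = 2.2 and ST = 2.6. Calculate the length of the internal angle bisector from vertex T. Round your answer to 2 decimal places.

By the law of cosines, RS² = ST² + TR² − 2·ST·TR·cos T = 4.2465, so RS ≈ 2.0607.
The bisector from T has length 2·ST·TR·cos(∠T/2)/(ST+TR) ≈ 2.16.

t_T ≈ 2.16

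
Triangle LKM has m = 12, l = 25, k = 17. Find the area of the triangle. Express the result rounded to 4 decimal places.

Semiperimeter s = (25 + 17 + 12)/2 = 27.
Heron's formula: area = √(27·2·10·15) ≈ 90.

area ≈ 90.0000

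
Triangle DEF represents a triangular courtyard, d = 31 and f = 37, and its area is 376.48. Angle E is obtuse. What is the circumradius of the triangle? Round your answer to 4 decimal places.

From area = ½·f·d·sin E, we get sin E = 2·area/(f·d) ≈ 0.65646.
Taking the obtuse solution, ∠E ≈ 138.97°.
Law of cosines then gives e ≈ 63.722.
Circumradius = e/(2 sin E) ≈ 48.535.

R ≈ 48.5346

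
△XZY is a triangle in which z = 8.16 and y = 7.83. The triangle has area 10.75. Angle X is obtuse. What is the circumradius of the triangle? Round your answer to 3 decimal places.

23.410

From area = ½·z·y·sin X, we get sin X = 2·area/(z·y) ≈ 0.33650.
Taking the obtuse solution, ∠X ≈ 160.34°.
Law of cosines then gives x ≈ 15.755.
Circumradius = x/(2 sin X) ≈ 23.41.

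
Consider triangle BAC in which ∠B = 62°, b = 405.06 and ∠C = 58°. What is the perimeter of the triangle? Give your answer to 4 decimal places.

The third angle is ∠A = 180° − ∠C − ∠B = 60.00°.
Law of sines: a = b·sin A/sin B ≈ 397.3.
Law of sines: c = b·sin C/sin B ≈ 389.05.
Semiperimeter s = (405.06+397.3+389.05)/2 = 595.7.
Perimeter = 405.06 + 397.3 + 389.05 = 1191.4.

perimeter ≈ 1191.4063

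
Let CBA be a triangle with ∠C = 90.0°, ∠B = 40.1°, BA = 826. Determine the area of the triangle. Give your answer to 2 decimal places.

area ≈ 168080.04

The third angle is ∠A = 180° − ∠C − ∠B = 49.90°.
Law of sines: AC = BA·sin B/sin C ≈ 532.05.
Law of sines: CB = BA·sin A/sin C ≈ 631.83.
Area = ½·BA·AC·sin A ≈ 1.6808e+05.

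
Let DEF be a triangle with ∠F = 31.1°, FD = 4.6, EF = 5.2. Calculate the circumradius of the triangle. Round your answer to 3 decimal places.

R ≈ 2.604

By the law of cosines, DE² = EF² + FD² − 2·EF·FD·cos F = 7.2362, so DE ≈ 2.69.
Area = ½·EF·FD·sin F ≈ 6.1777.
Circumradius = DE/(2 sin F) ≈ 2.6039.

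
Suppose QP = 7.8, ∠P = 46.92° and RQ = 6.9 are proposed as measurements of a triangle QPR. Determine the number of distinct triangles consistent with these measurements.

QP·sin P = 7.8·sin(46.92°) ≈ 5.697.
Since QP sin P < RQ < QP (5.697 < 6.9 < 7.8), two triangles exist.

2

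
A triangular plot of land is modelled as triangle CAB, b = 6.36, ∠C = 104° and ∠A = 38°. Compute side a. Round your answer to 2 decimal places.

The third angle is ∠B = 180° − ∠C − ∠A = 38.00°.
Law of sines: a = b·sin A/sin B ≈ 6.36.

6.36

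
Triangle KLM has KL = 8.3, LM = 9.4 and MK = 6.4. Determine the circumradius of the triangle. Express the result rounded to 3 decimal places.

R ≈ 4.799

By the law of cosines, cos K = (MK² + KL² − LM²) / (2·MK·KL) ≈ 0.20228, so ∠K ≈ 78.33°.
Circumradius = LM/(2 sin K) ≈ 4.7992.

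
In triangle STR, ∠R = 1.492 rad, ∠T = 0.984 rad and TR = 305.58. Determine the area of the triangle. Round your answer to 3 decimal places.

62764.457

The third angle is ∠S = π − ∠T − ∠R = 0.666 rad.
Law of sines: RS = TR·sin T/sin S ≈ 412.07.
Law of sines: ST = TR·sin R/sin S ≈ 493.31.
Area = ½·TR·RS·sin R ≈ 62764.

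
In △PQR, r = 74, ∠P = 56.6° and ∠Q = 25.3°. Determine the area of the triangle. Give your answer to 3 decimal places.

area ≈ 986.704

The third angle is ∠R = 180° − ∠P − ∠Q = 98.10°.
Law of sines: p = r·sin P/sin R ≈ 62.401.
Law of sines: q = r·sin Q/sin R ≈ 31.943.
Area = ½·r·p·sin Q ≈ 986.7.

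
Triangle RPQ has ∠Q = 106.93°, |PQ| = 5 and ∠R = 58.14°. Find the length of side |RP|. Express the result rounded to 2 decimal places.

5.63

The third angle is ∠P = 180° − ∠Q − ∠R = 14.93°.
Law of sines: |RP| = |PQ|·sin Q/sin R ≈ 5.6318.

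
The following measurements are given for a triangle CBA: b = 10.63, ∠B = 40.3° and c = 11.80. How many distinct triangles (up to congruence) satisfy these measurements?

2

c·sin B = 11.80·sin(40.3°) ≈ 7.632.
Since c sin B < b < c (7.632 < 10.63 < 11.80), two triangles exist.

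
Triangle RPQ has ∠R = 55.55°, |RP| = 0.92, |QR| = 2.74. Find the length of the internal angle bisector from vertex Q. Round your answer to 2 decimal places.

t_Q ≈ 2.49

By the law of cosines, |PQ|² = |QR|² + |RP|² − 2·|QR|·|RP|·cos R = 5.502, so |PQ| ≈ 2.3456.
Law of cosines again: cos Q = (|PQ|² + |QR|² − |RP|²)/(2·|PQ|·|QR|) ≈ 0.94625, so ∠Q ≈ 18.87°.
The bisector from Q has length 2·|PQ|·|QR|·cos(∠Q/2)/(|PQ|+|QR|) ≈ 2.4933.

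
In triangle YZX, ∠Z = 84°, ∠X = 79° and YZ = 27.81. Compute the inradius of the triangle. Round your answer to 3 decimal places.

The third angle is ∠Y = 180° − ∠Z − ∠X = 17.00°.
Law of sines: ZX = YZ·sin Y/sin X ≈ 8.283.
Law of sines: XY = YZ·sin Z/sin X ≈ 28.175.
Area = ½·YZ·ZX·sin Z ≈ 114.54.
Semiperimeter s = (8.283+28.175+27.81)/2 = 32.134.
Inradius = area/s = 114.54/32.134 ≈ 3.5646.

r ≈ 3.565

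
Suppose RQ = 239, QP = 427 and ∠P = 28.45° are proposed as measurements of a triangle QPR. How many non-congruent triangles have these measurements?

QP·sin P = 427·sin(28.45°) ≈ 203.4.
Since QP sin P < RQ < QP (203.4 < 239 < 427), two triangles exist.

2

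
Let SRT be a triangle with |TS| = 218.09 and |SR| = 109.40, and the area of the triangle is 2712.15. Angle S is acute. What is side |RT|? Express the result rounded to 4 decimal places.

From area = ½·|TS|·|SR|·sin S, we get sin S = 2·area/(|TS|·|SR|) ≈ 0.22735.
Taking the acute solution, ∠S ≈ 13.14°.
Law of cosines then gives |RT| ≈ 114.29.

114.2938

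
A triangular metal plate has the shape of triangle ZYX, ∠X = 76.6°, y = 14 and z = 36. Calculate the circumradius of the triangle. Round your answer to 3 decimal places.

By the law of cosines, x² = z² + y² − 2·z·y·cos X = 1258.4, so x ≈ 35.474.
Area = ½·z·y·sin X ≈ 245.14.
Circumradius = x/(2 sin X) ≈ 18.233.

18.233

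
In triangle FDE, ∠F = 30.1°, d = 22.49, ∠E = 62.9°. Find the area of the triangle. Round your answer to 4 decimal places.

The third angle is ∠D = 180° − ∠E − ∠F = 87.00°.
Law of sines: f = d·sin F/sin D ≈ 11.294.
Law of sines: e = d·sin E/sin D ≈ 20.048.
Area = ½·d·f·sin E ≈ 113.06.

113.0625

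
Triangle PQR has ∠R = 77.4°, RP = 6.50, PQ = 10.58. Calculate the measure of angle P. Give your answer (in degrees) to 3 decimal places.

Law of sines: sin Q = RP·sin R/PQ ≈ 0.59957.
Since PQ ≥ RP, only the acute value applies: ∠Q ≈ 36.84°.
Then ∠P = 180° − ∠R − ∠Q ≈ 65.76°.

∠P ≈ 65.761°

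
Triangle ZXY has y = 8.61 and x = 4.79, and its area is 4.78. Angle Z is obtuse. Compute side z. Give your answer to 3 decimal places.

From area = ½·x·y·sin Z, we get sin Z = 2·area/(x·y) ≈ 0.23180.
Taking the obtuse solution, ∠Z ≈ 166.60°.
Law of cosines then gives z ≈ 13.316.

13.316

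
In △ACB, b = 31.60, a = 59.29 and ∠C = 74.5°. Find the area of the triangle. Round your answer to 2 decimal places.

Area = ½·b·a·sin C ≈ 902.71.

area ≈ 902.71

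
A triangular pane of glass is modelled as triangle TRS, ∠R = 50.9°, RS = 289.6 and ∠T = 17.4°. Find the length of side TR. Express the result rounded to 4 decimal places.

The third angle is ∠S = 180° − ∠T − ∠R = 111.70°.
Law of sines: TR = RS·sin S/sin T ≈ 899.8.

899.7996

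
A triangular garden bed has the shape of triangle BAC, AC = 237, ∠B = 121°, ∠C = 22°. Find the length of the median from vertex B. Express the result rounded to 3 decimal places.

The third angle is ∠A = 180° − ∠C − ∠B = 37.00°.
Law of sines: CB = AC·sin A/sin B ≈ 166.4.
Law of sines: BA = AC·sin C/sin B ≈ 103.58.
Median from B: ½√(2·CB² + 2·BA² − AC²) ≈ 71.873.

m_B ≈ 71.873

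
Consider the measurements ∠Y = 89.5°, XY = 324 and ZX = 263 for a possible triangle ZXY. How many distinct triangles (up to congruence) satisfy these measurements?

XY·sin Y = 324·sin(89.5°) ≈ 324.
Since ZX = 263 < 324 = XY sin Y, no triangle exists.

0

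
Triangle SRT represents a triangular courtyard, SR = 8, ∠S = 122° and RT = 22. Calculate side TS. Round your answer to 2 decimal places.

16.69

Law of sines: sin T = SR·sin S/RT ≈ 0.30838.
Since RT ≥ SR, only the acute value applies: ∠T ≈ 17.96°.
Then ∠R = 180° − ∠S − ∠T ≈ 40.04°.
Law of sines gives TS = RT·sin R/sin S ≈ 16.688.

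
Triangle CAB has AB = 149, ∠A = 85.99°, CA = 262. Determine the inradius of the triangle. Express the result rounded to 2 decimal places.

55.38

By the law of cosines, BC² = CA² + AB² − 2·CA·AB·cos A = 85385, so BC ≈ 292.21.
Area = ½·CA·AB·sin A ≈ 19471.
Semiperimeter s = (149+292.21+262)/2 = 351.6.
Inradius = area/s = 19471/351.6 ≈ 55.378.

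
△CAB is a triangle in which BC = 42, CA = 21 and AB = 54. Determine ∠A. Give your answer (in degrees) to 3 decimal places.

By the law of cosines, cos A = (CA² + AB² − BC²) / (2·CA·AB) ≈ 0.70238, so ∠A ≈ 45.38°.

45.382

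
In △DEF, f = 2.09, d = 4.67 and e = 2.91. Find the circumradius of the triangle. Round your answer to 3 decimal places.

3.458

By the law of cosines, cos D = (e² + f² − d²) / (2·e·f) ≈ -0.73766, so ∠D ≈ 137.53°.
Circumradius = d/(2 sin D) ≈ 3.4584.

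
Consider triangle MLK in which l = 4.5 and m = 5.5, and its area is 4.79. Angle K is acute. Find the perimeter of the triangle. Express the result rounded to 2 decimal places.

perimeter ≈ 12.20

From area = ½·m·l·sin K, we get sin K = 2·area/(m·l) ≈ 0.38707.
Taking the acute solution, ∠K ≈ 0.3975 rad.
Law of cosines then gives k ≈ 2.2042.
Perimeter = 5.5 + 4.5 + 2.2042 = 12.204.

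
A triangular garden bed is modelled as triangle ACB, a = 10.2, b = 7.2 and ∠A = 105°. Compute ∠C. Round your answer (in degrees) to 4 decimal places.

∠C ≈ 32.0132°

Law of sines: sin B = b·sin A/a ≈ 0.68183.
Since a ≥ b, only the acute value applies: ∠B ≈ 42.99°.
Then ∠C = 180° − ∠A − ∠B ≈ 32.01°.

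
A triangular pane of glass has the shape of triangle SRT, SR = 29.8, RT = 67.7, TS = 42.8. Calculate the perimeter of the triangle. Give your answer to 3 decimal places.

Perimeter = 67.7 + 42.8 + 29.8 = 140.3.

140.300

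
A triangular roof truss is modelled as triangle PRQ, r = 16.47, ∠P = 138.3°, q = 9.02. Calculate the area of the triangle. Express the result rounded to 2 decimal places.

Area = ½·r·q·sin P ≈ 49.413.

49.41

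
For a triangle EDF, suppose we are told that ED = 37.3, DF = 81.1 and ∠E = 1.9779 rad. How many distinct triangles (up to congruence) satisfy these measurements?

ED·sin E = 37.3·sin(1.9779 rad) ≈ 34.25.
Since ∠E is not acute, a triangle exists only if DF > ED; here DF > ED, so there is exactly one triangle.

1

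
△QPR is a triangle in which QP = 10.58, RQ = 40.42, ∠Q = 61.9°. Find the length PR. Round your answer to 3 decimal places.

36.645

By the law of cosines, PR² = RQ² + QP² − 2·RQ·QP·cos Q = 1342.9, so PR ≈ 36.645.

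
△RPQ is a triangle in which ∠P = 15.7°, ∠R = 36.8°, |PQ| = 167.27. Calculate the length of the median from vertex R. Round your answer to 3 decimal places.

The third angle is ∠Q = 180° − ∠R − ∠P = 127.50°.
Law of sines: |QR| = |PQ|·sin P/sin R ≈ 75.562.
Law of sines: |RP| = |PQ|·sin Q/sin R ≈ 221.53.
Median from R: ½√(2·|QR|² + 2·|RP|² − |PQ|²) ≈ 142.82.

142.824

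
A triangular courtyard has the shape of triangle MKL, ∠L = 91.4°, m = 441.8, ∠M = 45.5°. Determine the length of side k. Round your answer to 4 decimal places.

The third angle is ∠K = 180° − ∠L − ∠M = 43.10°.
Law of sines: k = m·sin K/sin M ≈ 423.23.

423.2319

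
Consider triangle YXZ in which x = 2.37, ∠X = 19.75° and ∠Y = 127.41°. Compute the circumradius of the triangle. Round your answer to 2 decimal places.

The third angle is ∠Z = 180° − ∠Y − ∠X = 32.84°.
Law of sines: y = x·sin Y/sin X ≈ 5.5709.
Law of sines: z = x·sin Z/sin X ≈ 3.8034.
Circumradius = x/(2 sin X) ≈ 3.5068.

R ≈ 3.51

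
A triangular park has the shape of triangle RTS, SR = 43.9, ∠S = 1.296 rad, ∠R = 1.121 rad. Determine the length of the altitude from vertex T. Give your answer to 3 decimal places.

h_T ≈ 57.406

The third angle is ∠T = π − ∠S − ∠R = 0.725 rad.
Law of sines: TS = SR·sin R/sin T ≈ 59.643.
Law of sines: RT = SR·sin S/sin T ≈ 63.746.
Area = ½·SR·TS·sin S ≈ 1260.1.
The altitude from T has length 2·area/SR ≈ 57.406.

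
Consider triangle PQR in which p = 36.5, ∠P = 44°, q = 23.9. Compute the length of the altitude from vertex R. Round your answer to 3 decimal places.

Law of sines: sin Q = q·sin P/p ≈ 0.45486.
Since p ≥ q, only the acute value applies: ∠Q ≈ 27.06°.
Then ∠R = 180° − ∠P − ∠Q ≈ 108.94°.
Law of sines gives r = p·sin R/sin P ≈ 49.698.
Area = ½·p·q·sin R ≈ 412.55.
The altitude from R has length 2·area/r ≈ 16.602.

16.602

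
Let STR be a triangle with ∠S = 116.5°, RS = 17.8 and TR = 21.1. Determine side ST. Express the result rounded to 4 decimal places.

Law of sines: sin T = RS·sin S/TR ≈ 0.75497.
Since TR ≥ RS, only the acute value applies: ∠T ≈ 49.02°.
Then ∠R = 180° − ∠S − ∠T ≈ 14.48°.
Law of sines gives ST = TR·sin R/sin S ≈ 5.8942.

5.8942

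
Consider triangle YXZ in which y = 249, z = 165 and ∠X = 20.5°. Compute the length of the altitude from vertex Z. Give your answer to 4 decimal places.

By the law of cosines, x² = z² + y² − 2·z·y·cos X = 12260, so x ≈ 110.72.
Area = ½·z·y·sin X ≈ 7194.1.
The altitude from Z has length 2·area/z ≈ 87.202.

h_Z ≈ 87.2016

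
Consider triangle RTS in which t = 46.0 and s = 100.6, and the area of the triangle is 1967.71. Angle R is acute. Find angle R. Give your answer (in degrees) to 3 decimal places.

From area = ½·t·s·sin R, we get sin R = 2·area/(t·s) ≈ 0.85042.
Taking the acute solution, ∠R ≈ 58.26°.

∠R ≈ 58.258°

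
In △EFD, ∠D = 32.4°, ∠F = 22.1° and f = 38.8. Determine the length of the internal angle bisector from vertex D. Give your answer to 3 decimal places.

50.966

The third angle is ∠E = 180° − ∠F − ∠D = 125.50°.
Law of sines: e = f·sin E/sin F ≈ 83.96.
Law of sines: d = f·sin D/sin F ≈ 55.26.
The bisector from D has length 2·e·f·cos(∠D/2)/(e+f) ≈ 50.966.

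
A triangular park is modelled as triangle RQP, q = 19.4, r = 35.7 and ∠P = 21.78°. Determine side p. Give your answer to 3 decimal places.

19.094

By the law of cosines, p² = r² + q² − 2·r·q·cos P = 364.57, so p ≈ 19.094.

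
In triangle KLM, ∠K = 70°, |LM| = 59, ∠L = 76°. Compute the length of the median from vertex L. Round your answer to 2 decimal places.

m_L ≈ 37.80

The third angle is ∠M = 180° − ∠K − ∠L = 34.00°.
Law of sines: |MK| = |LM|·sin L/sin K ≈ 60.921.
Law of sines: |KL| = |LM|·sin M/sin K ≈ 35.11.
Median from L: ½√(2·|KL|² + 2·|LM|² − |MK|²) ≈ 37.802.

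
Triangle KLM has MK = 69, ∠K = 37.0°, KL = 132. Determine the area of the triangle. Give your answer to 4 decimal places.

Area = ½·MK·KL·sin K ≈ 2740.7.

2740.6656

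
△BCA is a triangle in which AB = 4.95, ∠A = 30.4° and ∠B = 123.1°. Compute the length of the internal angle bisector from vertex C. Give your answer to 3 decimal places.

t_C ≈ 6.813

The third angle is ∠C = 180° − ∠A − ∠B = 26.50°.
Law of sines: CA = AB·sin B/sin C ≈ 9.2934.
Law of sines: BC = AB·sin A/sin C ≈ 5.6138.
The bisector from C has length 2·BC·CA·cos(∠C/2)/(BC+CA) ≈ 6.8132.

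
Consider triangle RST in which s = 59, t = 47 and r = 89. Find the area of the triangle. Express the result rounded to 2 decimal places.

Semiperimeter p = (89 + 59 + 47)/2 = 97.5.
Heron's formula: area = √(97.5·8.5·38.5·50.5) ≈ 1269.4.

1269.37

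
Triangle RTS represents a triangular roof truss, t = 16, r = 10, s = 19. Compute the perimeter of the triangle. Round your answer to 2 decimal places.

perimeter ≈ 45.00

Perimeter = 10 + 16 + 19 = 45.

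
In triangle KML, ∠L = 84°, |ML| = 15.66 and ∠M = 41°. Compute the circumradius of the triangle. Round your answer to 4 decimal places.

The third angle is ∠K = 180° − ∠M − ∠L = 55.00°.
Law of sines: |LK| = |ML|·sin M/sin K ≈ 12.542.
Law of sines: |KM| = |ML|·sin L/sin K ≈ 19.013.
Circumradius = |ML|/(2 sin K) ≈ 9.5587.

9.5587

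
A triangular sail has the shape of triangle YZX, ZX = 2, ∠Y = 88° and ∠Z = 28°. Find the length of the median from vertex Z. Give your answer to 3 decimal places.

1.843

The third angle is ∠X = 180° − ∠Y − ∠Z = 64.00°.
Law of sines: XY = ZX·sin Z/sin Y ≈ 0.93952.
Law of sines: YZ = ZX·sin X/sin Y ≈ 1.7987.
Median from Z: ½√(2·YZ² + 2·ZX² − XY²) ≈ 1.8431.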